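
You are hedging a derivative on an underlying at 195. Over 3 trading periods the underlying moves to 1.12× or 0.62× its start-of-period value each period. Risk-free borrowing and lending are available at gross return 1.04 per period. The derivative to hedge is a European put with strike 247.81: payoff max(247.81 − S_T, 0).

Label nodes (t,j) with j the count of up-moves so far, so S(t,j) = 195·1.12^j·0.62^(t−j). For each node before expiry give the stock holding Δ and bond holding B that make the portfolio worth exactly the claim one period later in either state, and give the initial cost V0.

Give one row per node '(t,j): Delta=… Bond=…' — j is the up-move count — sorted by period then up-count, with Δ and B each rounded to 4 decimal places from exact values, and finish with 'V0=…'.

Risk-neutral probability p* = (R−d)/(u−d) = (1.04−0.62)/(1.12−0.62) = 0.8400.
At expiry t=3: V(3,0)=201.3360, V(3,1)=163.8570, V(3,2)=96.1530, V(3,3)=0.0000
(2,0): S=74.9580. Δ = (V_up−V_dn)/(S_up−S_dn) = (163.8570−201.3360)/(83.9530−46.4740) = -1.0000. V = [p*·163.8570 + (1−p*)·201.3360]/1.04 = 163.3208. B = V − Δ·S = 238.2788.
(2,1): S=135.4080. Δ = (V_up−V_dn)/(S_up−S_dn) = (96.1530−163.8570)/(151.6570−83.9530) = -1.0000. V = [p*·96.1530 + (1−p*)·163.8570]/1.04 = 102.8708. B = V − Δ·S = 238.2788.
(2,2): S=244.6080. Δ = (V_up−V_dn)/(S_up−S_dn) = (0.0000−96.1530)/(273.9610−151.6570) = -0.7862. V = [p*·0.0000 + (1−p*)·96.1530]/1.04 = 14.7928. B = V − Δ·S = 207.0989.
(1,0): S=120.9000. Δ = (V_up−V_dn)/(S_up−S_dn) = (102.8708−163.3208)/(135.4080−74.9580) = -1.0000. V = [p*·102.8708 + (1−p*)·163.3208]/1.04 = 108.2143. B = V − Δ·S = 229.1143.
(1,1): S=218.4000. Δ = (V_up−V_dn)/(S_up−S_dn) = (14.7928−102.8708)/(244.6080−135.4080) = -0.8066. V = [p*·14.7928 + (1−p*)·102.8708]/1.04 = 27.7743. B = V − Δ·S = 203.9304.
(0,0): S=195.0000. Δ = (V_up−V_dn)/(S_up−S_dn) = (27.7743−108.2143)/(218.4000−120.9000) = -0.8250. V = [p*·27.7743 + (1−p*)·108.2143]/1.04 = 39.0814. B = V − Δ·S = 199.9614.
Each (Δ,B) replicates both successor values, so the strategy is self-financing and V0 is arbitrage-free.

(0,0): Delta=-0.8250 Bond=199.9614
(1,0): Delta=-1.0000 Bond=229.1143
(1,1): Delta=-0.8066 Bond=203.9304
(2,0): Delta=-1.0000 Bond=238.2788
(2,1): Delta=-1.0000 Bond=238.2788
(2,2): Delta=-0.7862 Bond=207.0989
V0=39.0814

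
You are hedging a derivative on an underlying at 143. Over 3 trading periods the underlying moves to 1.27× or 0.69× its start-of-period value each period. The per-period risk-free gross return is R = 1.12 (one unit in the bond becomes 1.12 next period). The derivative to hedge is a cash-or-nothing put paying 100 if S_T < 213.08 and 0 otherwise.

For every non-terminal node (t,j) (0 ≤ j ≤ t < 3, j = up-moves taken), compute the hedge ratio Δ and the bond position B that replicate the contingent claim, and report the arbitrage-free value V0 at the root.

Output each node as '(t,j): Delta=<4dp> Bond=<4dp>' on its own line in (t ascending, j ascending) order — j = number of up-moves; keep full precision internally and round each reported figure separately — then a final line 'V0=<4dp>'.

(0,0): Delta=-0.5283 Bond=117.7203
(1,0): Delta=0.0000 Bond=79.7194
(1,1): Delta=-0.6284 Bond=150.0308
(2,0): Delta=0.0000 Bond=89.2857
(2,1): Delta=0.0000 Bond=89.2857
(2,2): Delta=-0.7475 Bond=195.5049
V0=42.1734

No-arbitrage ⇒ martingale measure with p* = (R−d)/(u−d) = 0.7414.
Terminal values V(3,·): V(3,0)=100.0000, V(3,1)=100.0000, V(3,2)=100.0000, V(3,3)=0.0000
  t=2,j=0: stock 68.0823 → up 86.4645 (V=100.0000), down 46.9768 (V=100.0000). Price 89.2857; hedge Δ=0.0000, bond B=89.2857.
  t=2,j=1: stock 125.3109 → up 159.1448 (V=100.0000), down 86.4645 (V=100.0000). Price 89.2857; hedge Δ=0.0000, bond B=89.2857.
  t=2,j=2: stock 230.6447 → up 292.9188 (V=0.0000), down 159.1448 (V=100.0000). Price 23.0911; hedge Δ=-0.7475, bond B=195.5049.
  t=1,j=0: stock 98.6700 → up 125.3109 (V=89.2857), down 68.0823 (V=89.2857). Price 79.7194; hedge Δ=0.0000, bond B=79.7194.
  t=1,j=1: stock 181.6100 → up 230.6447 (V=23.0911), down 125.3109 (V=89.2857). Price 35.9022; hedge Δ=-0.6284, bond B=150.0308.
  t=0,j=0: stock 143.0000 → up 181.6100 (V=35.9022), down 98.6700 (V=79.7194). Price 42.1734; hedge Δ=-0.5283, bond B=117.7203.
The time-0 hedge costs 42.1734, which is the no-arbitrage price.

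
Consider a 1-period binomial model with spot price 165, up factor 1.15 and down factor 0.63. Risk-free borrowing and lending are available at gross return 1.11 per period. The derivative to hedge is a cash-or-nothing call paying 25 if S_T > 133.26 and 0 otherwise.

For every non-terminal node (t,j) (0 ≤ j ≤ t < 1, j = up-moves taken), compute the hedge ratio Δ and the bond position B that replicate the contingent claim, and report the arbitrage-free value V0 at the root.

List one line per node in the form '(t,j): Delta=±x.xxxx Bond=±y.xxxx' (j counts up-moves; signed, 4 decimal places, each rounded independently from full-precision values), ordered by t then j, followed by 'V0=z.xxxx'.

Risk-neutral probability p* = (R−d)/(u−d) = (1.11−0.63)/(1.15−0.63) = 0.9231.
Terminal payoffs: V(1,0)=0.0000, V(1,1)=25.0000
  t=0,j=0: stock 165.0000 → up 189.7500 (V=25.0000), down 103.9500 (V=0.0000). Price 20.7900; hedge Δ=0.2914, bond B=-27.2869.
Root portfolio cost Δ·165+B reproduces V0=20.7900.

(0,0): Delta=0.2914 Bond=-27.2869
V0=20.7900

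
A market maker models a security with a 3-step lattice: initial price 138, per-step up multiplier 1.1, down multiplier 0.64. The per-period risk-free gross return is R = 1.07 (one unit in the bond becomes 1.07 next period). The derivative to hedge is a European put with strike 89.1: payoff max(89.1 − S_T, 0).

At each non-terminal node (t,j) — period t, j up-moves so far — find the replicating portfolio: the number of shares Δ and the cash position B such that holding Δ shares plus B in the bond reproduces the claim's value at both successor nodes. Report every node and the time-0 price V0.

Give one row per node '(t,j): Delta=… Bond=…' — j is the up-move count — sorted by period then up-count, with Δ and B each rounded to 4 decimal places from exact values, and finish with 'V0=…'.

Since d<R<u, set p* = (R−d)/(u−d) = 0.9348; price each node as the discounted p*-expectation of its children.
Terminal payoffs: V(3,0)=52.9241, V(3,1)=26.9227, V(3,2)=0.0000, V(3,3)=0.0000
Node (2,0) S=56.5248: V=(p*·26.9227+(1−p*)·52.9241)/1.07=26.7462; Δ=(26.9227−52.9241)/(62.1773−36.1759)=-1.0000; B=V−Δ·S=83.2710
Node (2,1) S=97.1520: V=(p*·0.0000+(1−p*)·26.9227)/1.07=1.6410; Δ=(0.0000−26.9227)/(106.8672−62.1773)=-0.6024; B=V−Δ·S=60.1686
Node (2,2) S=166.9800: V=(p*·0.0000+(1−p*)·0.0000)/1.07=0.0000; Δ=(0.0000−0.0000)/(183.6780−106.8672)=0.0000; B=V−Δ·S=0.0000
Node (1,0) S=88.3200: V=(p*·1.6410+(1−p*)·26.7462)/1.07=3.0638; Δ=(1.6410−26.7462)/(97.1520−56.5248)=-0.6179; B=V−Δ·S=57.6405
Node (1,1) S=151.8000: V=(p*·0.0000+(1−p*)·1.6410)/1.07=0.1000; Δ=(0.0000−1.6410)/(166.9800−97.1520)=-0.0235; B=V−Δ·S=3.6673
Node (0,0) S=138.0000: V=(p*·0.1000+(1−p*)·3.0638)/1.07=0.2741; Δ=(0.1000−3.0638)/(151.8000−88.3200)=-0.0467; B=V−Δ·S=6.7171
Check: Δ(0,0)·S0 + B(0,0) = 0.2741 = V0.

(0,0): Delta=-0.0467 Bond=6.7171
(1,0): Delta=-0.6179 Bond=57.6405
(1,1): Delta=-0.0235 Bond=3.6673
(2,0): Delta=-1.0000 Bond=83.2710
(2,1): Delta=-0.6024 Bond=60.1686
(2,2): Delta=0.0000 Bond=0.0000
V0=0.2741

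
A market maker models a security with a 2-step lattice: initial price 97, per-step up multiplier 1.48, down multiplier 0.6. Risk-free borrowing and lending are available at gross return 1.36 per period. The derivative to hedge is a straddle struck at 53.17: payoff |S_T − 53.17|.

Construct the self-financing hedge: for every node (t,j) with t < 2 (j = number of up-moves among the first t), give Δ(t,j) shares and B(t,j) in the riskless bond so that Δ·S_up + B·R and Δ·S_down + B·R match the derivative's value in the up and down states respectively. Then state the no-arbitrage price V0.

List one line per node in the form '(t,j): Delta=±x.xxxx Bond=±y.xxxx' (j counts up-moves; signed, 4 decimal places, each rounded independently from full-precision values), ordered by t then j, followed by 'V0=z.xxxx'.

(0,0): Delta=0.9571 Bond=-24.2210
(1,0): Delta=0.2873 Bond=6.0414
(1,1): Delta=1.0000 Bond=-39.0956
V0=68.6202

Under the risk-neutral measure, an up-move has probability p* = (R−d)/(u−d) = 0.8636 and values discount at R = 1.36.
At expiry t=2: V(2,0)=18.2500, V(2,1)=32.9660, V(2,2)=159.2988
  t=1,j=0: stock 58.2000 → up 86.1360 (V=32.9660), down 34.9200 (V=18.2500). Price 22.7642; hedge Δ=0.2873, bond B=6.0414.
  t=1,j=1: stock 143.5600 → up 212.4688 (V=159.2988), down 86.1360 (V=32.9660). Price 104.4644; hedge Δ=1.0000, bond B=-39.0956.
  t=0,j=0: stock 97.0000 → up 143.5600 (V=104.4644), down 58.2000 (V=22.7642). Price 68.6202; hedge Δ=0.9571, bond B=-24.2210.
Check: Δ(0,0)·S0 + B(0,0) = 68.6202 = V0.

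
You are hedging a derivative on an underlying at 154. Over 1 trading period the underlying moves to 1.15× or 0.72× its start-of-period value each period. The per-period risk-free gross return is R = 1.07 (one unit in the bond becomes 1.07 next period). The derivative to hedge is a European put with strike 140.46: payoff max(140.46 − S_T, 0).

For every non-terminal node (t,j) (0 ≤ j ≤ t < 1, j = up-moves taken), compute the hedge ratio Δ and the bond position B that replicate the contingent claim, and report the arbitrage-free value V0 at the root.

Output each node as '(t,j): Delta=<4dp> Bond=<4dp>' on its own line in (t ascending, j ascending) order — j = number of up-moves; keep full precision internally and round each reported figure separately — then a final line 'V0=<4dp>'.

(0,0): Delta=-0.4467 Bond=73.9339
V0=5.1432

Since d<R<u, set p* = (R−d)/(u−d) = 0.8140; price each node as the discounted p*-expectation of its children.
Terminal values V(1,·): V(1,0)=29.5800, V(1,1)=0.0000
  t=0,j=0: stock 154.0000 → up 177.1000 (V=0.0000), down 110.8800 (V=29.5800). Price 5.1432; hedge Δ=-0.4467, bond B=73.9339.
Self-financing check: at every node Δ·S+B equals the discounted successor values.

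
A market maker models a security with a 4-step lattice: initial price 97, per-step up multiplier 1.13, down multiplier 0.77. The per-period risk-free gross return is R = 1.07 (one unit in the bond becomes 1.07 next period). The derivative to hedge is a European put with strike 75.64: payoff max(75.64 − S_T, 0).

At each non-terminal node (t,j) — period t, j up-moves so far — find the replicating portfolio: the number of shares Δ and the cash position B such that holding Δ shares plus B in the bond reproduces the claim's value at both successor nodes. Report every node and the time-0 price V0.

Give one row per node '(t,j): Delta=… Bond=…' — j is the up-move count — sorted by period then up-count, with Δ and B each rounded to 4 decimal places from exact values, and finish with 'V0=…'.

(0,0): Delta=-0.0576 Bond=6.1069
(1,0): Delta=-0.2752 Bond=22.7878
(1,1): Delta=-0.0279 Bond=3.2837
(2,0): Delta=-1.0000 Bond=66.0669
(2,1): Delta=-0.1764 Bond=16.0462
(2,2): Delta=-0.0077 Bond=1.0070
(3,0): Delta=-1.0000 Bond=70.6916
(3,1): Delta=-1.0000 Bond=70.6916
(3,2): Delta=-0.0642 Bond=6.4650
(3,3): Delta=0.0000 Bond=0.0000
V0=0.5204

The replicating-portfolio and risk-neutral prices coincide; use p* = (1.07−0.77)/(1.13−0.77) = 0.8333 for the latter.
At expiry t=4: V(4,0)=41.5416, V(4,1)=25.5994, V(4,2)=2.2038, V(4,3)=0.0000, V(4,4)=0.0000
(3,0): S=44.2837. Δ = (V_up−V_dn)/(S_up−S_dn) = (25.5994−41.5416)/(50.0406−34.0984) = -1.0000. V = [p*·25.5994 + (1−p*)·41.5416]/1.07 = 26.4079. B = V − Δ·S = 70.6916.
(3,1): S=64.9878. Δ = (V_up−V_dn)/(S_up−S_dn) = (2.2038−25.5994)/(73.4362−50.0406) = -1.0000. V = [p*·2.2038 + (1−p*)·25.5994]/1.07 = 5.7038. B = V − Δ·S = 70.6916.
(3,2): S=95.3717. Δ = (V_up−V_dn)/(S_up−S_dn) = (0.0000−2.2038)/(107.7700−73.4362) = -0.0642. V = [p*·0.0000 + (1−p*)·2.2038]/1.07 = 0.3433. B = V − Δ·S = 6.4650.
(3,3): S=139.9610. Δ = (V_up−V_dn)/(S_up−S_dn) = (0.0000−0.0000)/(158.1559−107.7700) = 0.0000. V = [p*·0.0000 + (1−p*)·0.0000]/1.07 = 0.0000. B = V − Δ·S = 0.0000.
(2,0): S=57.5113. Δ = (V_up−V_dn)/(S_up−S_dn) = (5.7038−26.4079)/(64.9878−44.2837) = -1.0000. V = [p*·5.7038 + (1−p*)·26.4079]/1.07 = 8.5556. B = V − Δ·S = 66.0669.
(2,1): S=84.3997. Δ = (V_up−V_dn)/(S_up−S_dn) = (0.3433−5.7038)/(95.3717−64.9878) = -0.1764. V = [p*·0.3433 + (1−p*)·5.7038]/1.07 = 1.1558. B = V − Δ·S = 16.0462.
(2,2): S=123.8593. Δ = (V_up−V_dn)/(S_up−S_dn) = (0.0000−0.3433)/(139.9610−95.3717) = -0.0077. V = [p*·0.0000 + (1−p*)·0.3433]/1.07 = 0.0535. B = V − Δ·S = 1.0070.
(1,0): S=74.6900. Δ = (V_up−V_dn)/(S_up−S_dn) = (1.1558−8.5556)/(84.3997−57.5113) = -0.2752. V = [p*·1.1558 + (1−p*)·8.5556]/1.07 = 2.2328. B = V − Δ·S = 22.7878.
(1,1): S=109.6100. Δ = (V_up−V_dn)/(S_up−S_dn) = (0.0535−1.1558)/(123.8593−84.3997) = -0.0279. V = [p*·0.0535 + (1−p*)·1.1558]/1.07 = 0.2217. B = V − Δ·S = 3.2837.
(0,0): S=97.0000. Δ = (V_up−V_dn)/(S_up−S_dn) = (0.2217−2.2328)/(109.6100−74.6900) = -0.0576. V = [p*·0.2217 + (1−p*)·2.2328]/1.07 = 0.5204. B = V − Δ·S = 6.1069.
Check: Δ(0,0)·S0 + B(0,0) = 0.5204 = V0.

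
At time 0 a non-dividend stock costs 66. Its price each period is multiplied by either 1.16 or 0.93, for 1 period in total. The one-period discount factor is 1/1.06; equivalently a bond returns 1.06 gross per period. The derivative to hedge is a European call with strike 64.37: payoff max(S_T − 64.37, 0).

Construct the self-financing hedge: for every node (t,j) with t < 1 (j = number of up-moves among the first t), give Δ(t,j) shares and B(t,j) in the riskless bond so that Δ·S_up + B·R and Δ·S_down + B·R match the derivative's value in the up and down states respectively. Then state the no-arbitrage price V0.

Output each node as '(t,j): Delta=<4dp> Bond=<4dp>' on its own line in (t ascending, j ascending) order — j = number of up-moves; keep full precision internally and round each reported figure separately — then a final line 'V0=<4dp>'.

(0,0): Delta=0.8030 Bond=-46.5000
V0=6.5000

Risk-neutral probability p* = (R−d)/(u−d) = (1.06−0.93)/(1.16−0.93) = 0.5652.
At expiry t=1: V(1,0)=0.0000, V(1,1)=12.1900
Node (0,0) S=66.0000: V=(p*·12.1900+(1−p*)·0.0000)/1.06=6.5000; Δ=(12.1900−0.0000)/(76.5600−61.3800)=0.8030; B=V−Δ·S=-46.5000
Self-financing check: at every node Δ·S+B equals the discounted successor values.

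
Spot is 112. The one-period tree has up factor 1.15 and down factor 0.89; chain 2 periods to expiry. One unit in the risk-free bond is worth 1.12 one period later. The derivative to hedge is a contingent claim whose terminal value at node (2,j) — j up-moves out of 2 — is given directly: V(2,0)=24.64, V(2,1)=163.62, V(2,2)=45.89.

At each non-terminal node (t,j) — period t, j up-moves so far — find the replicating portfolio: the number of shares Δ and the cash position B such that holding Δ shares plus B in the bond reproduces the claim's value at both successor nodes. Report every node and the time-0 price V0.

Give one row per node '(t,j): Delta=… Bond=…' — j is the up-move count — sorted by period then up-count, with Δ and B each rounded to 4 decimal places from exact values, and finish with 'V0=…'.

Risk-neutral probability p* = (R−d)/(u−d) = (1.12−0.89)/(1.15−0.89) = 0.8846.
Terminal payoffs: V(2,0)=24.6400, V(2,1)=163.6200, V(2,2)=45.8900
Node (1,0) S=99.6800: V=(p*·163.6200+(1−p*)·24.6400)/1.12=131.7713; Δ=(163.6200−24.6400)/(114.6320−88.7152)=5.3625; B=V−Δ·S=-402.7672
Node (1,1) S=128.8000: V=(p*·45.8900+(1−p*)·163.6200)/1.12=53.1020; Δ=(45.8900−163.6200)/(148.1200−114.6320)=-3.5156; B=V−Δ·S=505.9097
Node (0,0) S=112.0000: V=(p*·53.1020+(1−p*)·131.7713)/1.12=55.5172; Δ=(53.1020−131.7713)/(128.8000−99.6800)=-2.7016; B=V−Δ·S=358.0914
Root portfolio cost Δ·112+B reproduces V0=55.5172.

(0,0): Delta=-2.7016 Bond=358.0914
(1,0): Delta=5.3625 Bond=-402.7672
(1,1): Delta=-3.5156 Bond=505.9097
V0=55.5172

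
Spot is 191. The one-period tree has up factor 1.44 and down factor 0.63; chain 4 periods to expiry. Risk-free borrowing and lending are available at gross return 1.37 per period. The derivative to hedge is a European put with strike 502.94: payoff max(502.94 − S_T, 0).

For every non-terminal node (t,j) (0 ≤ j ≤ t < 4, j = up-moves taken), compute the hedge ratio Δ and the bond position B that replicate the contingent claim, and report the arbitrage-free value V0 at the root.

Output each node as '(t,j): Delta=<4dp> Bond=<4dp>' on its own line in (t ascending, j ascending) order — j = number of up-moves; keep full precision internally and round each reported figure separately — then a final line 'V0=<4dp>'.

The replicating-portfolio and risk-neutral prices coincide; use p* = (1.37−0.63)/(1.44−0.63) = 0.9136 for the latter.
Terminal values V(4,·): V(4,0)=472.8518, V(4,1)=434.1671, V(4,2)=345.7447, V(4,3)=143.6365, V(4,4)=0.0000
Node (3,0) S=47.7590: V=(p*·434.1671+(1−p*)·472.8518)/1.37=319.3505; Δ=(434.1671−472.8518)/(68.7729−30.0882)=-1.0000; B=V−Δ·S=367.1095
Node (3,1) S=109.1634: V=(p*·345.7447+(1−p*)·434.1671)/1.37=257.9461; Δ=(345.7447−434.1671)/(157.1953−68.7729)=-1.0000; B=V−Δ·S=367.1095
Node (3,2) S=249.5163: V=(p*·143.6365+(1−p*)·345.7447)/1.37=117.5932; Δ=(143.6365−345.7447)/(359.3035−157.1953)=-1.0000; B=V−Δ·S=367.1095
Node (3,3) S=570.3229: V=(p*·0.0000+(1−p*)·143.6365)/1.37=9.0606; Δ=(0.0000−143.6365)/(821.2650−359.3035)=-0.3109; B=V−Δ·S=186.3897
Node (2,0) S=75.8079: V=(p*·257.9461+(1−p*)·319.3505)/1.37=192.1552; Δ=(257.9461−319.3505)/(109.1634−47.7590)=-1.0000; B=V−Δ·S=267.9631
Node (2,1) S=173.2752: V=(p*·117.5932+(1−p*)·257.9461)/1.37=94.6879; Δ=(117.5932−257.9461)/(249.5163−109.1634)=-1.0000; B=V−Δ·S=267.9631
Node (2,2) S=396.0576: V=(p*·9.0606+(1−p*)·117.5932)/1.37=13.4598; Δ=(9.0606−117.5932)/(570.3229−249.5163)=-0.3383; B=V−Δ·S=147.4507
Node (1,0) S=120.3300: V=(p*·94.6879+(1−p*)·192.1552)/1.37=75.2635; Δ=(94.6879−192.1552)/(173.2752−75.8079)=-1.0000; B=V−Δ·S=195.5935
Node (1,1) S=275.0400: V=(p*·13.4598+(1−p*)·94.6879)/1.37=14.9486; Δ=(13.4598−94.6879)/(396.0576−173.2752)=-0.3646; B=V−Δ·S=115.2302
Node (0,0) S=191.0000: V=(p*·14.9486+(1−p*)·75.2635)/1.37=14.7160; Δ=(14.9486−75.2635)/(275.0400−120.3300)=-0.3899; B=V−Δ·S=89.1789
Root portfolio cost Δ·191+B reproduces V0=14.7160.

(0,0): Delta=-0.3899 Bond=89.1789
(1,0): Delta=-1.0000 Bond=195.5935
(1,1): Delta=-0.3646 Bond=115.2302
(2,0): Delta=-1.0000 Bond=267.9631
(2,1): Delta=-1.0000 Bond=267.9631
(2,2): Delta=-0.3383 Bond=147.4507
(3,0): Delta=-1.0000 Bond=367.1095
(3,1): Delta=-1.0000 Bond=367.1095
(3,2): Delta=-1.0000 Bond=367.1095
(3,3): Delta=-0.3109 Bond=186.3897
V0=14.7160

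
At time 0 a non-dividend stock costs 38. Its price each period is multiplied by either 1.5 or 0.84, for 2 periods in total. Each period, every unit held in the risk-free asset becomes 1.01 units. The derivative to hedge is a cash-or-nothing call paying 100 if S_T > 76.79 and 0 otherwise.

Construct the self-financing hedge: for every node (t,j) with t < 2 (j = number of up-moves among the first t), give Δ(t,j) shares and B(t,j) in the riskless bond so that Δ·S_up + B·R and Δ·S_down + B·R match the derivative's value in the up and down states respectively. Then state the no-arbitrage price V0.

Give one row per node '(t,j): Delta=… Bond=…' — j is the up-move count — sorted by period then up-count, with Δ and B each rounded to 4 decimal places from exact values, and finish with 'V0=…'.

(0,0): Delta=1.0168 Bond=-32.1364
(1,0): Delta=0.0000 Bond=0.0000
(1,1): Delta=2.6582 Bond=-126.0126
V0=6.5038

Risk-neutral probability p* = (R−d)/(u−d) = (1.01−0.84)/(1.5−0.84) = 0.2576.
Payoff layer (t=2): V(2,0)=0.0000, V(2,1)=0.0000, V(2,2)=100.0000
  t=1,j=0: stock 31.9200 → up 47.8800 (V=0.0000), down 26.8128 (V=0.0000). Price 0.0000; hedge Δ=0.0000, bond B=0.0000.
  t=1,j=1: stock 57.0000 → up 85.5000 (V=100.0000), down 47.8800 (V=0.0000). Price 25.5026; hedge Δ=2.6582, bond B=-126.0126.
  t=0,j=0: stock 38.0000 → up 57.0000 (V=25.5026), down 31.9200 (V=0.0000). Price 6.5038; hedge Δ=1.0168, bond B=-32.1364.
Self-financing check: at every node Δ·S+B equals the discounted successor values.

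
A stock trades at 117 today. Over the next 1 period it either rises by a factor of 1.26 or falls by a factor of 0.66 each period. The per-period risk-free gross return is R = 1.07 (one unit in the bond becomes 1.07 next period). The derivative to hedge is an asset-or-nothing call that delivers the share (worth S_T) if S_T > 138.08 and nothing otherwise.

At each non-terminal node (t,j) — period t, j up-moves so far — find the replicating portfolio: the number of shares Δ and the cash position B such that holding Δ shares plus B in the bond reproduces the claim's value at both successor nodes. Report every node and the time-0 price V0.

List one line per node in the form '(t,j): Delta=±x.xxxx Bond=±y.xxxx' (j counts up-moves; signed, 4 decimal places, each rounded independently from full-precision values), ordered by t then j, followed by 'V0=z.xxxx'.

(0,0): Delta=2.1000 Bond=-151.5533
V0=94.1467

The replicating-portfolio and risk-neutral prices coincide; use p* = (1.07−0.66)/(1.26−0.66) = 0.6833 for the latter.
Terminal values V(1,·): V(1,0)=0.0000, V(1,1)=147.4200
(0,0): S=117.0000. Δ = (V_up−V_dn)/(S_up−S_dn) = (147.4200−0.0000)/(147.4200−77.2200) = 2.1000. V = [p*·147.4200 + (1−p*)·0.0000]/1.07 = 94.1467. B = V − Δ·S = -151.5533.
Each (Δ,B) replicates both successor values, so the strategy is self-financing and V0 is arbitrage-free.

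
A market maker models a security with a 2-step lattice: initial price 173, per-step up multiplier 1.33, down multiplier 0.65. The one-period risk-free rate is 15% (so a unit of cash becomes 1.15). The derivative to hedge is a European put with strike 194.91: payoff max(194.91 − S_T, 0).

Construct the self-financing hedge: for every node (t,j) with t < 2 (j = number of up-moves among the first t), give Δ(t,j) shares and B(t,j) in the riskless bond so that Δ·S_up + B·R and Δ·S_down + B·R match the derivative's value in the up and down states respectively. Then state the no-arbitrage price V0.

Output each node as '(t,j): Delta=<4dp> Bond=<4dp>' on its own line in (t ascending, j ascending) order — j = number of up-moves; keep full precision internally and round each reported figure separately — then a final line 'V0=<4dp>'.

The replicating-portfolio and risk-neutral prices coincide; use p* = (1.15−0.65)/(1.33−0.65) = 0.7353 for the latter.
Terminal values V(2,·): V(2,0)=121.8175, V(2,1)=45.3515, V(2,2)=0.0000
  t=1,j=0: stock 112.4500 → up 149.5585 (V=45.3515), down 73.0925 (V=121.8175). Price 57.0370; hedge Δ=-1.0000, bond B=169.4870.
  t=1,j=1: stock 230.0900 → up 306.0197 (V=0.0000), down 149.5585 (V=45.3515). Price 10.4390; hedge Δ=-0.2899, bond B=77.1323.
  t=0,j=0: stock 173.0000 → up 230.0900 (V=10.4390), down 112.4500 (V=57.0370). Price 19.8032; hedge Δ=-0.3961, bond B=88.3297.
Self-financing check: at every node Δ·S+B equals the discounted successor values.

(0,0): Delta=-0.3961 Bond=88.3297
(1,0): Delta=-1.0000 Bond=169.4870
(1,1): Delta=-0.2899 Bond=77.1323
V0=19.8032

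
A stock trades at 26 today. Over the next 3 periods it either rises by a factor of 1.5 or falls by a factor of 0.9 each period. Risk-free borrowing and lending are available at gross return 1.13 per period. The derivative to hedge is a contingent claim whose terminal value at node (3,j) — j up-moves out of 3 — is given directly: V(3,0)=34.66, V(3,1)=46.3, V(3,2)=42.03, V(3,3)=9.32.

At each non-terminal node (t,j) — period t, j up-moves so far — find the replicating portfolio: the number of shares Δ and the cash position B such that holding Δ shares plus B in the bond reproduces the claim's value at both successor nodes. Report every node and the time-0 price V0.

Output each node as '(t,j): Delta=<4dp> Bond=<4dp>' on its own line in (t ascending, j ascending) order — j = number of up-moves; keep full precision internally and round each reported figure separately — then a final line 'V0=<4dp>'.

(0,0): Delta=-0.1204 Bond=31.0794
(1,0): Delta=0.3493 Bond=24.1289
(1,1): Delta=-0.5738 Bond=52.8007
(2,0): Delta=0.9212 Bond=15.2212
(2,1): Delta=-0.2028 Bond=46.6416
(2,2): Delta=-0.9319 Bond=80.6150
V0=27.9483

No-arbitrage ⇒ martingale measure with p* = (R−d)/(u−d) = 0.3833.
At expiry t=3: V(3,0)=34.6600, V(3,1)=46.3000, V(3,2)=42.0300, V(3,3)=9.3200
Node (2,0) S=21.0600: V=(p*·46.3000+(1−p*)·34.6600)/1.13=34.6212; Δ=(46.3000−34.6600)/(31.5900−18.9540)=0.9212; B=V−Δ·S=15.2212
Node (2,1) S=35.1000: V=(p*·42.0300+(1−p*)·46.3000)/1.13=39.5249; Δ=(42.0300−46.3000)/(52.6500−31.5900)=-0.2028; B=V−Δ·S=46.6416
Node (2,2) S=58.5000: V=(p*·9.3200+(1−p*)·42.0300)/1.13=26.0984; Δ=(9.3200−42.0300)/(87.7500−52.6500)=-0.9319; B=V−Δ·S=80.6150
Node (1,0) S=23.4000: V=(p*·39.5249+(1−p*)·34.6212)/1.13=32.3018; Δ=(39.5249−34.6212)/(35.1000−21.0600)=0.3493; B=V−Δ·S=24.1289
Node (1,1) S=39.0000: V=(p*·26.0984+(1−p*)·39.5249)/1.13=30.4231; Δ=(26.0984−39.5249)/(58.5000−35.1000)=-0.5738; B=V−Δ·S=52.8007
Node (0,0) S=26.0000: V=(p*·30.4231+(1−p*)·32.3018)/1.13=27.9483; Δ=(30.4231−32.3018)/(39.0000−23.4000)=-0.1204; B=V−Δ·S=31.0794
Check: Δ(0,0)·S0 + B(0,0) = 27.9483 = V0.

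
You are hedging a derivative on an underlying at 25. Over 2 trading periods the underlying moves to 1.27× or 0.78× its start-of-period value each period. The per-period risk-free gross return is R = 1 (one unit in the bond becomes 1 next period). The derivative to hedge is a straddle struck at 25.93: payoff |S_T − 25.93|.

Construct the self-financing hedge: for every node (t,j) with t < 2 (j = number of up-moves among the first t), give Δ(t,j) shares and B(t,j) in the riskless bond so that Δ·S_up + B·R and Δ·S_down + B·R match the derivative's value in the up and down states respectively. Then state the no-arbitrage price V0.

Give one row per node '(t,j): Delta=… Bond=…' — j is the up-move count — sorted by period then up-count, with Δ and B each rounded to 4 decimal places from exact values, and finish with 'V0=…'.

Under the risk-neutral measure, an up-move has probability p* = (R−d)/(u−d) = 0.4490 and values discount at R = 1.
Terminal values V(2,·): V(2,0)=10.7200, V(2,1)=1.1650, V(2,2)=14.3925
(1,0): S=19.5000. Δ = (V_up−V_dn)/(S_up−S_dn) = (1.1650−10.7200)/(24.7650−15.2100) = -1.0000. V = [p*·1.1650 + (1−p*)·10.7200]/1 = 6.4300. B = V − Δ·S = 25.9300.
(1,1): S=31.7500. Δ = (V_up−V_dn)/(S_up−S_dn) = (14.3925−1.1650)/(40.3225−24.7650) = 0.8502. V = [p*·14.3925 + (1−p*)·1.1650]/1 = 7.1039. B = V − Δ·S = -19.8910.
(0,0): S=25.0000. Δ = (V_up−V_dn)/(S_up−S_dn) = (7.1039−6.4300)/(31.7500−19.5000) = 0.0550. V = [p*·7.1039 + (1−p*)·6.4300]/1 = 6.7326. B = V − Δ·S = 5.3573.
Check: Δ(0,0)·S0 + B(0,0) = 6.7326 = V0.

(0,0): Delta=0.0550 Bond=5.3573
(1,0): Delta=-1.0000 Bond=25.9300
(1,1): Delta=0.8502 Bond=-19.8910
V0=6.7326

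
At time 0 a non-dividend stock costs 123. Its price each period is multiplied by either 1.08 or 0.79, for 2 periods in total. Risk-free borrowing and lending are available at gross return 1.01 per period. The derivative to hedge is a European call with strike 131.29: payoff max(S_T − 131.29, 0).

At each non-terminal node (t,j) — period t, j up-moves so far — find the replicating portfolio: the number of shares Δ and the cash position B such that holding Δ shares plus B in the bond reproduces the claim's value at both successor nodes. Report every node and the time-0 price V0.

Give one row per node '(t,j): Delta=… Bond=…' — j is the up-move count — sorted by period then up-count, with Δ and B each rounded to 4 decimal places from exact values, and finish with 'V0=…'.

No-arbitrage ⇒ martingale measure with p* = (R−d)/(u−d) = 0.7586.
Payoff layer (t=2): V(2,0)=0.0000, V(2,1)=0.0000, V(2,2)=12.1772
Node (1,0) S=97.1700: V=(p*·0.0000+(1−p*)·0.0000)/1.01=0.0000; Δ=(0.0000−0.0000)/(104.9436−76.7643)=0.0000; B=V−Δ·S=0.0000
Node (1,1) S=132.8400: V=(p*·12.1772+(1−p*)·0.0000)/1.01=9.1464; Δ=(12.1772−0.0000)/(143.4672−104.9436)=0.3161; B=V−Δ·S=-32.8439
Node (0,0) S=123.0000: V=(p*·9.1464+(1−p*)·0.0000)/1.01=6.8700; Δ=(9.1464−0.0000)/(132.8400−97.1700)=0.2564; B=V−Δ·S=-24.6694
Self-financing check: at every node Δ·S+B equals the discounted successor values.

(0,0): Delta=0.2564 Bond=-24.6694
(1,0): Delta=0.0000 Bond=0.0000
(1,1): Delta=0.3161 Bond=-32.8439
V0=6.8700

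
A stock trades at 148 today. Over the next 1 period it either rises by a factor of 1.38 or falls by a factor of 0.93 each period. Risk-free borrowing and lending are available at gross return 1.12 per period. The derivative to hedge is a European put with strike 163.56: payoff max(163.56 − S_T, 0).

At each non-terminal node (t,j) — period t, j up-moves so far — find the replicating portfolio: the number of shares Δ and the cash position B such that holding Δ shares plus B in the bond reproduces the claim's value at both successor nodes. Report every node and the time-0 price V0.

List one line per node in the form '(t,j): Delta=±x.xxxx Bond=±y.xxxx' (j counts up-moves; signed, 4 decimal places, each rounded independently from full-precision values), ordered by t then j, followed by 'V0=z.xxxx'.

(0,0): Delta=-0.3892 Bond=70.9714
V0=13.3714

No-arbitrage ⇒ martingale measure with p* = (R−d)/(u−d) = 0.4222.
At expiry t=1: V(1,0)=25.9200, V(1,1)=0.0000
(0,0): S=148.0000. Δ = (V_up−V_dn)/(S_up−S_dn) = (0.0000−25.9200)/(204.2400−137.6400) = -0.3892. V = [p*·0.0000 + (1−p*)·25.9200]/1.12 = 13.3714. B = V − Δ·S = 70.9714.
Each (Δ,B) replicates both successor values, so the strategy is self-financing and V0 is arbitrage-free.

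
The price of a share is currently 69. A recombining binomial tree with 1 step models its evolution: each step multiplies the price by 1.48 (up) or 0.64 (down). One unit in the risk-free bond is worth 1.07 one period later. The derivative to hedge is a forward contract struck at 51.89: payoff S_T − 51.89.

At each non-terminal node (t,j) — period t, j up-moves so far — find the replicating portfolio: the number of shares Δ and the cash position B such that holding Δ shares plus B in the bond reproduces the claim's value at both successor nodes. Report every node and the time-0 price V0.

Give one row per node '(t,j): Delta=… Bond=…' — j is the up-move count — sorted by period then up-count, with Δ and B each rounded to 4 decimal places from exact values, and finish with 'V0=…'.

Since d<R<u, set p* = (R−d)/(u−d) = 0.5119; price each node as the discounted p*-expectation of its children.
At expiry t=1: V(1,0)=-7.7300, V(1,1)=50.2300
Node (0,0) S=69.0000: V=(p*·50.2300+(1−p*)·-7.7300)/1.07=20.5047; Δ=(50.2300−-7.7300)/(102.1200−44.1600)=1.0000; B=V−Δ·S=-48.4953
The time-0 hedge costs 20.5047, which is the no-arbitrage price.

(0,0): Delta=1.0000 Bond=-48.4953
V0=20.5047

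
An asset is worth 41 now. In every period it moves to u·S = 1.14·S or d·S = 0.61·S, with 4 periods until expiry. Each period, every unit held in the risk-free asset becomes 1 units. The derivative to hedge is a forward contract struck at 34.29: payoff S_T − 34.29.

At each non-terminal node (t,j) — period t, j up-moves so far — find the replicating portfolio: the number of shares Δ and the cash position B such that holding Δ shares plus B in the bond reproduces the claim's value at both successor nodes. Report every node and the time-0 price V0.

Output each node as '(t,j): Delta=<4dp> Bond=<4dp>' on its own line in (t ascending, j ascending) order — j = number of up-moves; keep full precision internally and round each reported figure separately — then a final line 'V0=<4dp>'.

Since d<R<u, set p* = (R−d)/(u−d) = 0.7358; price each node as the discounted p*-expectation of its children.
Terminal payoffs: V(4,0)=-28.6132, V(4,1)=-23.6809, V(4,2)=-14.4632, V(4,3)=2.7634, V(4,4)=34.9574
  t=3,j=0: stock 9.3062 → up 10.6091 (V=-23.6809), down 5.6768 (V=-28.6132). Price -24.9838; hedge Δ=1.0000, bond B=-34.2900.
  t=3,j=1: stock 17.3920 → up 19.8268 (V=-14.4632), down 10.6091 (V=-23.6809). Price -16.8980; hedge Δ=1.0000, bond B=-34.2900.
  t=3,j=2: stock 32.5030 → up 37.0534 (V=2.7634), down 19.8268 (V=-14.4632). Price -1.7870; hedge Δ=1.0000, bond B=-34.2900.
  t=3,j=3: stock 60.7433 → up 69.2474 (V=34.9574), down 37.0534 (V=2.7634). Price 26.4533; hedge Δ=1.0000, bond B=-34.2900.
  t=2,j=0: stock 15.2561 → up 17.3920 (V=-16.8980), down 9.3062 (V=-24.9838). Price -19.0339; hedge Δ=1.0000, bond B=-34.2900.
  t=2,j=1: stock 28.5114 → up 32.5030 (V=-1.7870), down 17.3920 (V=-16.8980). Price -5.7786; hedge Δ=1.0000, bond B=-34.2900.
  t=2,j=2: stock 53.2836 → up 60.7433 (V=26.4533), down 32.5030 (V=-1.7870). Price 18.9936; hedge Δ=1.0000, bond B=-34.2900.
  t=1,j=0: stock 25.0100 → up 28.5114 (V=-5.7786), down 15.2561 (V=-19.0339). Price -9.2800; hedge Δ=1.0000, bond B=-34.2900.
  t=1,j=1: stock 46.7400 → up 53.2836 (V=18.9936), down 28.5114 (V=-5.7786). Price 12.4500; hedge Δ=1.0000, bond B=-34.2900.
  t=0,j=0: stock 41.0000 → up 46.7400 (V=12.4500), down 25.0100 (V=-9.2800). Price 6.7100; hedge Δ=1.0000, bond B=-34.2900.
Each (Δ,B) replicates both successor values, so the strategy is self-financing and V0 is arbitrage-free.

(0,0): Delta=1.0000 Bond=-34.2900
(1,0): Delta=1.0000 Bond=-34.2900
(1,1): Delta=1.0000 Bond=-34.2900
(2,0): Delta=1.0000 Bond=-34.2900
(2,1): Delta=1.0000 Bond=-34.2900
(2,2): Delta=1.0000 Bond=-34.2900
(3,0): Delta=1.0000 Bond=-34.2900
(3,1): Delta=1.0000 Bond=-34.2900
(3,2): Delta=1.0000 Bond=-34.2900
(3,3): Delta=1.0000 Bond=-34.2900
V0=6.7100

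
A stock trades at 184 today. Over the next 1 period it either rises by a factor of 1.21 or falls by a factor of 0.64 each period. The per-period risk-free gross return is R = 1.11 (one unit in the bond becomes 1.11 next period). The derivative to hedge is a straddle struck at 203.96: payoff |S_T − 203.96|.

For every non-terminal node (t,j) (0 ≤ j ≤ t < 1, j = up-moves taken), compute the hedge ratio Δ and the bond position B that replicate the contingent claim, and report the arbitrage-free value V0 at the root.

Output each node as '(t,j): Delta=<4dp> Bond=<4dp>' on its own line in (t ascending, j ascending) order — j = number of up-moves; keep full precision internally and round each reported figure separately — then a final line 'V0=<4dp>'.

(0,0): Delta=-0.6438 Bond=145.9567
V0=27.5006

Since d<R<u, set p* = (R−d)/(u−d) = 0.8246; price each node as the discounted p*-expectation of its children.
Terminal values V(1,·): V(1,0)=86.2000, V(1,1)=18.6800
Node (0,0) S=184.0000: V=(p*·18.6800+(1−p*)·86.2000)/1.11=27.5006; Δ=(18.6800−86.2000)/(222.6400−117.7600)=-0.6438; B=V−Δ·S=145.9567
Check: Δ(0,0)·S0 + B(0,0) = 27.5006 = V0.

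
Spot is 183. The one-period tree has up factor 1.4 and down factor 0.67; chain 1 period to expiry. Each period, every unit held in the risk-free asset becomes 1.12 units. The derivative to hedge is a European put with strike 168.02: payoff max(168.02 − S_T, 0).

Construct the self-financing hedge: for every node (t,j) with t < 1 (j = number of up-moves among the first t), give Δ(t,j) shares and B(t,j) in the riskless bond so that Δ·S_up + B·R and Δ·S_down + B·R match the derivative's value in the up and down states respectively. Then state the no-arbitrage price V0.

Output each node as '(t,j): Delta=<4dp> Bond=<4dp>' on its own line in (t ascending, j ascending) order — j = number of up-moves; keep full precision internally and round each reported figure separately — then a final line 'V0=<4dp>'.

The replicating-portfolio and risk-neutral prices coincide; use p* = (1.12−0.67)/(1.4−0.67) = 0.6164 for the latter.
Payoff layer (t=1): V(1,0)=45.4100, V(1,1)=0.0000
  t=0,j=0: stock 183.0000 → up 256.2000 (V=0.0000), down 122.6100 (V=45.4100). Price 15.5514; hedge Δ=-0.3399, bond B=77.7568.
Check: Δ(0,0)·S0 + B(0,0) = 15.5514 = V0.

(0,0): Delta=-0.3399 Bond=77.7568
V0=15.5514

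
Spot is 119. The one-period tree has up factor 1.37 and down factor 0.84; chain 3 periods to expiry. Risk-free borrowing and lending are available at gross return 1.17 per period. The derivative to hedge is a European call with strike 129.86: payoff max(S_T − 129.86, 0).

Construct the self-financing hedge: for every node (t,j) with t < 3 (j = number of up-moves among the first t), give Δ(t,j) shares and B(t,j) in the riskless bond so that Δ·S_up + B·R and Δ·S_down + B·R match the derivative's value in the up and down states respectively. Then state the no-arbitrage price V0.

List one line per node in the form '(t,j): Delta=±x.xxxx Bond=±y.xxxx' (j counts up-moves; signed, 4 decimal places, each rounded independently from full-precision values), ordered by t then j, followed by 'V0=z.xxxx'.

Under the risk-neutral measure, an up-move has probability p* = (R−d)/(u−d) = 0.6226 and values discount at R = 1.17.
Terminal values V(3,·): V(3,0)=0.0000, V(3,1)=0.0000, V(3,2)=57.7549, V(3,3)=176.1310
(2,0): S=83.9664. Δ = (V_up−V_dn)/(S_up−S_dn) = (0.0000−0.0000)/(115.0340−70.5318) = 0.0000. V = [p*·0.0000 + (1−p*)·0.0000]/1.17 = 0.0000. B = V − Δ·S = 0.0000.
(2,1): S=136.9452. Δ = (V_up−V_dn)/(S_up−S_dn) = (57.7549−0.0000)/(187.6149−115.0340) = 0.7957. V = [p*·57.7549 + (1−p*)·0.0000]/1.17 = 30.7356. B = V − Δ·S = -78.2360.
(2,2): S=223.3511. Δ = (V_up−V_dn)/(S_up−S_dn) = (176.1310−57.7549)/(305.9910−187.6149) = 1.0000. V = [p*·176.1310 + (1−p*)·57.7549]/1.17 = 112.3596. B = V − Δ·S = -110.9915.
(1,0): S=99.9600. Δ = (V_up−V_dn)/(S_up−S_dn) = (30.7356−0.0000)/(136.9452−83.9664) = 0.5801. V = [p*·30.7356 + (1−p*)·0.0000]/1.17 = 16.3566. B = V − Δ·S = -41.6350.
(1,1): S=163.0300. Δ = (V_up−V_dn)/(S_up−S_dn) = (112.3596−30.7356)/(223.3511−136.9452) = 0.9447. V = [p*·112.3596 + (1−p*)·30.7356]/1.17 = 69.7078. B = V − Δ·S = -84.2999.
(0,0): S=119.0000. Δ = (V_up−V_dn)/(S_up−S_dn) = (69.7078−16.3566)/(163.0300−99.9600) = 0.8459. V = [p*·69.7078 + (1−p*)·16.3566]/1.17 = 42.3720. B = V − Δ·S = -58.2906.
Self-financing check: at every node Δ·S+B equals the discounted successor values.

(0,0): Delta=0.8459 Bond=-58.2906
(1,0): Delta=0.5801 Bond=-41.6350
(1,1): Delta=0.9447 Bond=-84.2999
(2,0): Delta=0.0000 Bond=0.0000
(2,1): Delta=0.7957 Bond=-78.2360
(2,2): Delta=1.0000 Bond=-110.9915
V0=42.3720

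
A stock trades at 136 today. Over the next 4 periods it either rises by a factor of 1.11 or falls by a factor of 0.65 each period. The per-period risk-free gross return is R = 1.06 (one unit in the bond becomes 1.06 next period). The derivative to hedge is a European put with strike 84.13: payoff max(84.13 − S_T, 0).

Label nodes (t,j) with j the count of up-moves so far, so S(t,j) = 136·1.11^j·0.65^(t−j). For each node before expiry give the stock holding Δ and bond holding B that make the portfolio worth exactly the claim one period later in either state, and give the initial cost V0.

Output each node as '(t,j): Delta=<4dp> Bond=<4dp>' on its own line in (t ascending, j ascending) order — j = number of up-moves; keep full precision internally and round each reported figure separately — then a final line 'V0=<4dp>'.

No-arbitrage ⇒ martingale measure with p* = (R−d)/(u−d) = 0.8913.
Terminal payoffs: V(4,0)=59.8531, V(4,1)=42.6726, V(4,2)=13.3335, V(4,3)=0.0000, V(4,4)=0.0000
  t=3,j=0: stock 37.3490 → up 41.4574 (V=42.6726), down 24.2769 (V=59.8531). Price 42.0189; hedge Δ=-1.0000, bond B=79.3679.
  t=3,j=1: stock 63.7806 → up 70.7965 (V=13.3335), down 41.4574 (V=42.6726). Price 15.5873; hedge Δ=-1.0000, bond B=79.3679.
  t=3,j=2: stock 108.9176 → up 120.8986 (V=0.0000), down 70.7965 (V=13.3335). Price 1.3673; hedge Δ=-0.2661, bond B=30.3532.
  t=3,j=3: stock 185.9978 → up 206.4576 (V=0.0000), down 120.8986 (V=0.0000). Price 0.0000; hedge Δ=0.0000, bond B=0.0000.
  t=2,j=0: stock 57.4600 → up 63.7806 (V=15.5873), down 37.3490 (V=42.0189). Price 17.4154; hedge Δ=-1.0000, bond B=74.8754.
  t=2,j=1: stock 98.1240 → up 108.9176 (V=1.3673), down 63.7806 (V=15.5873). Price 2.7480; hedge Δ=-0.3150, bond B=33.6612.
  t=2,j=2: stock 167.5656 → up 185.9978 (V=0.0000), down 108.9176 (V=1.3673). Price 0.1402; hedge Δ=-0.0177, bond B=3.1125.
  t=1,j=0: stock 88.4000 → up 98.1240 (V=2.7480), down 57.4600 (V=17.4154). Price 4.0965; hedge Δ=-0.3607, bond B=35.9821.
  t=1,j=1: stock 150.9600 → up 167.5656 (V=0.1402), down 98.1240 (V=2.7480). Price 0.3997; hedge Δ=-0.0376, bond B=6.0689.
  t=0,j=0: stock 136.0000 → up 150.9600 (V=0.3997), down 88.4000 (V=4.0965). Price 0.7561; hedge Δ=-0.0591, bond B=8.7928.
Self-financing check: at every node Δ·S+B equals the discounted successor values.

(0,0): Delta=-0.0591 Bond=8.7928
(1,0): Delta=-0.3607 Bond=35.9821
(1,1): Delta=-0.0376 Bond=6.0689
(2,0): Delta=-1.0000 Bond=74.8754
(2,1): Delta=-0.3150 Bond=33.6612
(2,2): Delta=-0.0177 Bond=3.1125
(3,0): Delta=-1.0000 Bond=79.3679
(3,1): Delta=-1.0000 Bond=79.3679
(3,2): Delta=-0.2661 Bond=30.3532
(3,3): Delta=0.0000 Bond=0.0000
V0=0.7561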